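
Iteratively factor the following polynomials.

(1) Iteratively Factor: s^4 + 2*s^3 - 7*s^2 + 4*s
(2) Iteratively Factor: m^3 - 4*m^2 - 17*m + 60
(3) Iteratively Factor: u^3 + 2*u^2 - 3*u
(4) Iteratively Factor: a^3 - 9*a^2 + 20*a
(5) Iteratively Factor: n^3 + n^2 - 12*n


(1) = (s)*(s^3 + 2*s^2 - 7*s + 4) = s*(s - 1)*(s^2 + 3*s - 4) = s*(s - 1)^2*(s + 4)
(2) = (m + 4)*(m^2 - 8*m + 15) = (m - 5)*(m + 4)*(m - 3)
(3) = (u - 1)*(u^2 + 3*u) = u*(u - 1)*(u + 3)
(4) = (a)*(a^2 - 9*a + 20) = a*(a - 4)*(a - 5)
(5) = (n + 4)*(n^2 - 3*n) = n*(n + 4)*(n - 3)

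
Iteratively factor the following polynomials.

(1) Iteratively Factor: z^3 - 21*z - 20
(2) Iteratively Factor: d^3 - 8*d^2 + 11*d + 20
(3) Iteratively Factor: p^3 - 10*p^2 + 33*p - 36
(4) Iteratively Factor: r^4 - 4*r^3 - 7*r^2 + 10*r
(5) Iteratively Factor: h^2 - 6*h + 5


(1) = (z - 5)*(z^2 + 5*z + 4) = (z - 5)*(z + 1)*(z + 4)
(2) = (d + 1)*(d^2 - 9*d + 20) = (d - 4)*(d + 1)*(d - 5)
(3) = (p - 3)*(p^2 - 7*p + 12) = (p - 3)^2*(p - 4)
(4) = (r - 1)*(r^3 - 3*r^2 - 10*r) = (r - 1)*(r + 2)*(r^2 - 5*r) = (r - 5)*(r - 1)*(r + 2)*(r)
(5) = (h - 1)*(h - 5)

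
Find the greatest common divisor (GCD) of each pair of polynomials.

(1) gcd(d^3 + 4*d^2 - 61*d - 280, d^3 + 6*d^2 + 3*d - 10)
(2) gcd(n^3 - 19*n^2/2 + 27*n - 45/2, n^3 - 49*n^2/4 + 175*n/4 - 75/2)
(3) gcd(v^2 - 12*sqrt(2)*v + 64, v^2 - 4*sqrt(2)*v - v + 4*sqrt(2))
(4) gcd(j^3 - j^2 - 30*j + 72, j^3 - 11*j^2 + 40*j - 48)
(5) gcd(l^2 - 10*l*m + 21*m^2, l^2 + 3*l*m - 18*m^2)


(1) = d + 5
(2) = gcd((n - 5)*(n - 3)*(n - 3/2), (n - 6)*(n - 5)*(n - 5/4)) = n - 5
(3) = gcd((v - 8*sqrt(2))*(v - 4*sqrt(2)), (v - 1)*(v - 4*sqrt(2))) = v - 4*sqrt(2)
(4) = j^2 - 7*j + 12
(5) = l - 3*m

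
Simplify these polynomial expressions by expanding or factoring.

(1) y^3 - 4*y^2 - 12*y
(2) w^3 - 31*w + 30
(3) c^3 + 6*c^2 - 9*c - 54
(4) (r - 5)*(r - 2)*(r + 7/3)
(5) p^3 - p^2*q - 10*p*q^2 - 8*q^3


(1) = y*(y - 6)*(y + 2)
(2) = (w - 5)*(w - 1)*(w + 6)
(3) = (c - 3)*(c + 3)*(c + 6)
(4) = r^3 - 14*r^2/3 - 19*r/3 + 70/3
(5) = (p - 4*q)*(p + q)*(p + 2*q)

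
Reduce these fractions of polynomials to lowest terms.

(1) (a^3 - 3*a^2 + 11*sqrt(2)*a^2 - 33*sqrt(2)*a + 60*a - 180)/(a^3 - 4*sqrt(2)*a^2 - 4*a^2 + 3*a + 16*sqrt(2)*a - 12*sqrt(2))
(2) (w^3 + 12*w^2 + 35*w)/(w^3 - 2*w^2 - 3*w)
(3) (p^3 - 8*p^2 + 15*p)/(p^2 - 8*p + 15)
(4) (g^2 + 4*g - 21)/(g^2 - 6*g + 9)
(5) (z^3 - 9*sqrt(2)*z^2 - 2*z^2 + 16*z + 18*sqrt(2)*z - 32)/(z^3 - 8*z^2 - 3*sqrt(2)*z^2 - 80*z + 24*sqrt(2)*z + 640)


(1) = (a^2 + 11*sqrt(2)*a + 60)/(a^2 + a*(-4*sqrt(2) - 1) + 4*sqrt(2))
(2) = (w^2 + 12*w + 35)/(w^2 - 2*w - 3)
(3) = p
(4) = (g + 7)/(g - 3)
(5) = (z^2 + z*(-2 - sqrt(2)) + 2*sqrt(2))/(z^2 + z*(-8 + 5*sqrt(2)) - 40*sqrt(2))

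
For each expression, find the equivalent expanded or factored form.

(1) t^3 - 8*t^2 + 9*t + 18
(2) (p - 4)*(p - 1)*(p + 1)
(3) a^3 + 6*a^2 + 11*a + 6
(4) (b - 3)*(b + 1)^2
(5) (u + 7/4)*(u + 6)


(1) = (t - 6)*(t - 3)*(t + 1)
(2) = p^3 - 4*p^2 - p + 4
(3) = (a + 1)*(a + 2)*(a + 3)
(4) = b^3 - b^2 - 5*b - 3
(5) = u^2 + 31*u/4 + 21/2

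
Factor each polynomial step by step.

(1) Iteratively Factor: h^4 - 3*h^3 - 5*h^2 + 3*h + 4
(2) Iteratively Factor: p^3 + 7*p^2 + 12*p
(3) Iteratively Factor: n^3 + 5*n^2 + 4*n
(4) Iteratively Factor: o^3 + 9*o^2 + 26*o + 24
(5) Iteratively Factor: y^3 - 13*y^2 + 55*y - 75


(1) = (h - 4)*(h^3 + h^2 - h - 1) = (h - 4)*(h - 1)*(h^2 + 2*h + 1) = (h - 4)*(h - 1)*(h + 1)*(h + 1)
(2) = (p + 4)*(p^2 + 3*p) = p*(p + 4)*(p + 3)
(3) = (n + 4)*(n^2 + n) = (n + 1)*(n + 4)*(n)
(4) = (o + 4)*(o^2 + 5*o + 6) = (o + 3)*(o + 4)*(o + 2)
(5) = (y - 5)*(y^2 - 8*y + 15) = (y - 5)*(y - 3)*(y - 5)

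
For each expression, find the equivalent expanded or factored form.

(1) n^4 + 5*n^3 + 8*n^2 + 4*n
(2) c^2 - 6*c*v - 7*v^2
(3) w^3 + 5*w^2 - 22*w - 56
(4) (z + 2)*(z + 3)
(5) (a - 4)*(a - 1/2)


(1) = n*(n + 1)*(n + 2)^2
(2) = (c - 7*v)*(c + v)
(3) = (w - 4)*(w + 2)*(w + 7)
(4) = z^2 + 5*z + 6
(5) = a^2 - 9*a/2 + 2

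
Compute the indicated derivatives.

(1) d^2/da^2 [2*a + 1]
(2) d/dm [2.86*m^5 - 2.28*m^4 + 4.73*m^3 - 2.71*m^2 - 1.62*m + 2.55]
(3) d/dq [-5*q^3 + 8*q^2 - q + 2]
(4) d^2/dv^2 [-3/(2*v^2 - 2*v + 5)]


(1) = 0
(2) = 14.3*m^4 - 9.12*m^3 + 14.19*m^2 - 5.42*m - 1.62
(3) = -15*q^2 + 16*q - 1
(4) = 12*(2*v^2 - 2*v - 2*(2*v - 1)^2 + 5)/(2*v^2 - 2*v + 5)^3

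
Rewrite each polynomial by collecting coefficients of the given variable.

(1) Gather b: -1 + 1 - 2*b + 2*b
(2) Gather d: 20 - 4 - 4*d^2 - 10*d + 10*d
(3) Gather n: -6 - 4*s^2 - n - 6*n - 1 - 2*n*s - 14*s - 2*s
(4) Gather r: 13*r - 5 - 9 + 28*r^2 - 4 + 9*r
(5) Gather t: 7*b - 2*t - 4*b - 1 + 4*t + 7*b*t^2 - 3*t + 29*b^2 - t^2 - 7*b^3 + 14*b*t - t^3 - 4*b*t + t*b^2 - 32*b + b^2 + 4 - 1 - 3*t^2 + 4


(1) = 0
(2) = 16 - 4*d^2
(3) = n*(-2*s - 7) - 4*s^2 - 16*s - 7
(4) = 28*r^2 + 22*r - 18
(5) = -7*b^3 + 30*b^2 - 29*b - t^3 + t^2*(7*b - 4) + t*(b^2 + 10*b - 1) + 6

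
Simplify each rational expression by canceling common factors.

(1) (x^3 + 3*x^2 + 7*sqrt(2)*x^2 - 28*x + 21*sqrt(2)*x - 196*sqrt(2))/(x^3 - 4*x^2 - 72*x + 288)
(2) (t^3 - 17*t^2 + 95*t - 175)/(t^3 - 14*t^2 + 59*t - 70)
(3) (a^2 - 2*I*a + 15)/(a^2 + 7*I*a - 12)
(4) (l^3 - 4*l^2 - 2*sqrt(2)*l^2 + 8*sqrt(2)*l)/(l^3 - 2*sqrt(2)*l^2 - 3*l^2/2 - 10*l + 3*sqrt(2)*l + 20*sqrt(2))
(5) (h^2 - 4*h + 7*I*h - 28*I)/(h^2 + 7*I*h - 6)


(1) = (x^2 + x*(7 + 7*sqrt(2)) + 49*sqrt(2))/(x^2 - 72)
(2) = (t - 5)/(t - 2)
(3) = (a - 5*I)/(a + 4*I)
(4) = 2*l/(2*l + 5)
(5) = (h^2 + h*(-4 + 7*I) - 28*I)/(h^2 + 7*I*h - 6)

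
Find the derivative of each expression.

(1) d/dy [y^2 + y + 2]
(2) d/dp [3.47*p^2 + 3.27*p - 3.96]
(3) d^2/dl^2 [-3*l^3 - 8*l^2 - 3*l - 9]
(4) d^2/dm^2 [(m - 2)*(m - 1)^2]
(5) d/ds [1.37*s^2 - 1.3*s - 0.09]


(1) = 2*y + 1
(2) = 6.94*p + 3.27
(3) = -18*l - 16
(4) = 6*m - 8
(5) = 2.74*s - 1.3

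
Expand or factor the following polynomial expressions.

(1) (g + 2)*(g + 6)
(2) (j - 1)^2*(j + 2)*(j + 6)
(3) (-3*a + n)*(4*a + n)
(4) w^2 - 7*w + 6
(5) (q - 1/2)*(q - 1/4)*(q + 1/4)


(1) = g^2 + 8*g + 12
(2) = j^4 + 6*j^3 - 3*j^2 - 16*j + 12
(3) = -12*a^2 + a*n + n^2
(4) = (w - 6)*(w - 1)
(5) = q^3 - q^2/2 - q/16 + 1/32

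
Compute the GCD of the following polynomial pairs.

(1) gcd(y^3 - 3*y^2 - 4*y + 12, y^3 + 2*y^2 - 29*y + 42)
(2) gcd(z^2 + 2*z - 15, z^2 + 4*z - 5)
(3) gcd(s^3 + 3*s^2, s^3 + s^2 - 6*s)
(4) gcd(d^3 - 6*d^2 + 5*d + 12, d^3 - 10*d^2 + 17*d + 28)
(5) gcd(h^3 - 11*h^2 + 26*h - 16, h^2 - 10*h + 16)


(1) = gcd((y - 3)*(y - 2)*(y + 2), (y - 3)*(y - 2)*(y + 7)) = y^2 - 5*y + 6
(2) = gcd((z - 3)*(z + 5), (z - 1)*(z + 5)) = z + 5
(3) = s^2 + 3*s
(4) = gcd((d - 4)*(d - 3)*(d + 1), (d - 7)*(d - 4)*(d + 1)) = d^2 - 3*d - 4
(5) = gcd((h - 8)*(h - 2)*(h - 1), (h - 8)*(h - 2)) = h^2 - 10*h + 16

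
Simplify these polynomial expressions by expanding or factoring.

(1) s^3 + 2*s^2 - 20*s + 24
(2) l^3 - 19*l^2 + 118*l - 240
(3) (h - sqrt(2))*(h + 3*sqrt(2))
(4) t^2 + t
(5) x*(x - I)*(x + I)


(1) = (s - 2)^2*(s + 6)
(2) = (l - 8)*(l - 6)*(l - 5)
(3) = h^2 + 2*sqrt(2)*h - 6
(4) = t*(t + 1)
(5) = x^3 + x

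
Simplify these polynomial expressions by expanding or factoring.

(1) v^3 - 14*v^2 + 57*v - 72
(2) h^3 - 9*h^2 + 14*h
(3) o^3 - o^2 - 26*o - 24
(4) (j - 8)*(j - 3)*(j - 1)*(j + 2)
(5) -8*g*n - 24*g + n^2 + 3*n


(1) = (v - 8)*(v - 3)^2
(2) = h*(h - 7)*(h - 2)
(3) = (o - 6)*(o + 1)*(o + 4)
(4) = j^4 - 10*j^3 + 11*j^2 + 46*j - 48
(5) = (-8*g + n)*(n + 3)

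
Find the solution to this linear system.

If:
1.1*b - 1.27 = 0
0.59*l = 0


Then:
b = 1.15
l = 0.00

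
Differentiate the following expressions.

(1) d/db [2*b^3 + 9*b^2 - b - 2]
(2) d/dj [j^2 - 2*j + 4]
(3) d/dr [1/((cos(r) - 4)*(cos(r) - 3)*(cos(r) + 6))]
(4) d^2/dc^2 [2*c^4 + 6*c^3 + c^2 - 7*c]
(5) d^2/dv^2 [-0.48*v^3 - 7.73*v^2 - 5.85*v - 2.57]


(1) = 6*b^2 + 18*b - 1
(2) = 2*j - 2
(3) = (3*cos(r)^2 - 2*cos(r) - 30)*sin(r)/((cos(r) - 4)^2*(cos(r) - 3)^2*(cos(r) + 6)^2)
(4) = 24*c^2 + 36*c + 2
(5) = -2.88*v - 15.46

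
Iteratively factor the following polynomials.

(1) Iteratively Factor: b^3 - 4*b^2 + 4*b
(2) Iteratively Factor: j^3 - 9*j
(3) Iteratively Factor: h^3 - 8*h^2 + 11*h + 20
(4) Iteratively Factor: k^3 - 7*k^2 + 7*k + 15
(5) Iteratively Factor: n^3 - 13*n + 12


(1) = (b - 2)*(b^2 - 2*b) = (b - 2)^2*(b)
(2) = (j - 3)*(j^2 + 3*j) = j*(j - 3)*(j + 3)
(3) = (h - 5)*(h^2 - 3*h - 4) = (h - 5)*(h - 4)*(h + 1)
(4) = (k - 5)*(k^2 - 2*k - 3) = (k - 5)*(k - 3)*(k + 1)
(5) = (n - 3)*(n^2 + 3*n - 4) = (n - 3)*(n - 1)*(n + 4)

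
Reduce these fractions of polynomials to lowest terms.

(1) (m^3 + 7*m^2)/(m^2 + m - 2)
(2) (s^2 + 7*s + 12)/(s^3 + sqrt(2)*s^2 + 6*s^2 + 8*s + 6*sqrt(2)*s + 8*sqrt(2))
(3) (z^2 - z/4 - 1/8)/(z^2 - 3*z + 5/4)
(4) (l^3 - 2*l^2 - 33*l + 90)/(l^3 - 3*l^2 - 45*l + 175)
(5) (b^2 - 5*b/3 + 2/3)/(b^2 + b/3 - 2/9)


(1) = (m^3 + 7*m^2)/(m^2 + m - 2)
(2) = (s + 3)/(s^2 + s*(sqrt(2) + 2) + 2*sqrt(2))
(3) = (4*z + 1)/(4*z - 10)
(4) = (l^2 + 3*l - 18)/(l^2 + 2*l - 35)
(5) = (9*b^2 - 15*b + 6)/(9*b^2 + 3*b - 2)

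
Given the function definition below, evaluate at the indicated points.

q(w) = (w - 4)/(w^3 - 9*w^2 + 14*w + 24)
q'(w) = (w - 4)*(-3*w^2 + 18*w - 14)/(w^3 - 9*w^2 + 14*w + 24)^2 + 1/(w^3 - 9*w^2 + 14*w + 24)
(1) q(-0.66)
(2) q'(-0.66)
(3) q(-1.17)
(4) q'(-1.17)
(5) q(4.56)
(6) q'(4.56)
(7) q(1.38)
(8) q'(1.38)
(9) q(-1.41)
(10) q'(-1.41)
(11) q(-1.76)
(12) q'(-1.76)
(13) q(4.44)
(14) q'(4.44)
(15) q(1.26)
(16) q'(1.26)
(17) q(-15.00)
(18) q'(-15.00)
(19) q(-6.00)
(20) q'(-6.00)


(1) = -0.44
(2) = 1.23
(3) = 0.82
(4) = 4.94
(5) = -0.12
(6) = -0.06
(7) = -0.09
(8) = 0.02
(9) = 0.33
(10) = 0.85
(11) = 0.17
(12) = 0.24
(13) = -0.12
(14) = -0.05
(15) = -0.09
(16) = 0.02
(17) = 0.00
(18) = 0.00
(19) = 0.02
(20) = 0.00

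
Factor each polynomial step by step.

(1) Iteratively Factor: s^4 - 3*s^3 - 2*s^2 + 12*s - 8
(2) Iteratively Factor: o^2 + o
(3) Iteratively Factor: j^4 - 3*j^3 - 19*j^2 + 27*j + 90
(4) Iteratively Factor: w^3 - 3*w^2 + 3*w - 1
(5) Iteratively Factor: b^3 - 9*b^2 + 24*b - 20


(1) = (s - 2)*(s^3 - s^2 - 4*s + 4) = (s - 2)*(s + 2)*(s^2 - 3*s + 2) = (s - 2)^2*(s + 2)*(s - 1)
(2) = (o + 1)*(o)
(3) = (j - 5)*(j^3 + 2*j^2 - 9*j - 18) = (j - 5)*(j + 3)*(j^2 - j - 6) = (j - 5)*(j + 2)*(j + 3)*(j - 3)
(4) = (w - 1)*(w^2 - 2*w + 1) = (w - 1)^2*(w - 1)
(5) = (b - 5)*(b^2 - 4*b + 4) = (b - 5)*(b - 2)*(b - 2)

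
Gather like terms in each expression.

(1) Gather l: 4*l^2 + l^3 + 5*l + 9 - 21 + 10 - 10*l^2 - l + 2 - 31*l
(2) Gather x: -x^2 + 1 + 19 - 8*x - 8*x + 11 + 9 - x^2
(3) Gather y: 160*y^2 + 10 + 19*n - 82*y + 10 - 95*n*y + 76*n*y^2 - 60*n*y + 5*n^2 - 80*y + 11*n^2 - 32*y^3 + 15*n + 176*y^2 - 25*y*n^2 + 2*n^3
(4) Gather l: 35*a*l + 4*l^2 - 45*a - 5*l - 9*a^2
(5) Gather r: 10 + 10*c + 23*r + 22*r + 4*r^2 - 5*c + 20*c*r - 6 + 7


(1) = l^3 - 6*l^2 - 27*l
(2) = -2*x^2 - 16*x + 40
(3) = 2*n^3 + 16*n^2 + 34*n - 32*y^3 + y^2*(76*n + 336) + y*(-25*n^2 - 155*n - 162) + 20
(4) = -9*a^2 - 45*a + 4*l^2 + l*(35*a - 5)
(5) = 5*c + 4*r^2 + r*(20*c + 45) + 11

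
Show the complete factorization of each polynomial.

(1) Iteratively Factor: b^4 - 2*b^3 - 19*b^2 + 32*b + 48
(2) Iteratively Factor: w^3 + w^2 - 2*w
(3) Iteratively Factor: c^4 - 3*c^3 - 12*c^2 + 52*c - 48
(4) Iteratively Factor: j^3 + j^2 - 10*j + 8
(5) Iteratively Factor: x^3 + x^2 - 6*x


(1) = (b - 3)*(b^3 + b^2 - 16*b - 16) = (b - 3)*(b + 4)*(b^2 - 3*b - 4) = (b - 3)*(b + 1)*(b + 4)*(b - 4)
(2) = (w)*(w^2 + w - 2) = w*(w - 1)*(w + 2)
(3) = (c + 4)*(c^3 - 7*c^2 + 16*c - 12) = (c - 3)*(c + 4)*(c^2 - 4*c + 4) = (c - 3)*(c - 2)*(c + 4)*(c - 2)
(4) = (j - 2)*(j^2 + 3*j - 4) = (j - 2)*(j + 4)*(j - 1)
(5) = (x - 2)*(x^2 + 3*x) = x*(x - 2)*(x + 3)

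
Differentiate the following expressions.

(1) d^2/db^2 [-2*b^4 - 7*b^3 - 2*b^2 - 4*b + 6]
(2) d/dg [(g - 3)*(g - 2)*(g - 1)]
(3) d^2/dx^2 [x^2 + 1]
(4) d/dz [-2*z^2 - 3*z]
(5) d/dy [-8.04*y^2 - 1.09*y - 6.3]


(1) = -24*b^2 - 42*b - 4
(2) = 3*g^2 - 12*g + 11
(3) = 2
(4) = -4*z - 3
(5) = -16.08*y - 1.09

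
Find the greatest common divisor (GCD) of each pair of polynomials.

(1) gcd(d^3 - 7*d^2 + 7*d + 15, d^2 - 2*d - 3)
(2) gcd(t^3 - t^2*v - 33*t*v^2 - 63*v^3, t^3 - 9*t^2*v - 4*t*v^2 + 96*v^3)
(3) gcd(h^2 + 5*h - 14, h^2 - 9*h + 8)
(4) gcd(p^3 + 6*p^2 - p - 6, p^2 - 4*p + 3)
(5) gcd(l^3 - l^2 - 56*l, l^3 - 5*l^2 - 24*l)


(1) = d^2 - 2*d - 3
(2) = t + 3*v
(3) = gcd((h - 2)*(h + 7), (h - 8)*(h - 1)) = 1
(4) = p - 1
(5) = l^2 - 8*l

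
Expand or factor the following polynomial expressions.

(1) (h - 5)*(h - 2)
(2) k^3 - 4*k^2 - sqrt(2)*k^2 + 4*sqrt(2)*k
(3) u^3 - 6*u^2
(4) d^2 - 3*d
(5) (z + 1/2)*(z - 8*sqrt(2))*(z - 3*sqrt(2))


(1) = h^2 - 7*h + 10
(2) = k*(k - 4)*(k - sqrt(2))
(3) = u^2*(u - 6)
(4) = d*(d - 3)
(5) = z^3 - 11*sqrt(2)*z^2 + z^2/2 - 11*sqrt(2)*z/2 + 48*z + 24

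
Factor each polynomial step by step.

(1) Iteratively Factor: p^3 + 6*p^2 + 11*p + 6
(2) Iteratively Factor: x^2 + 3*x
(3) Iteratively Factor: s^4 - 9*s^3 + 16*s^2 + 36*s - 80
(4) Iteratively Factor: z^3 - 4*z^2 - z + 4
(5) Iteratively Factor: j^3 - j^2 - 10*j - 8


(1) = (p + 2)*(p^2 + 4*p + 3) = (p + 2)*(p + 3)*(p + 1)
(2) = (x + 3)*(x)
(3) = (s - 4)*(s^3 - 5*s^2 - 4*s + 20) = (s - 4)*(s - 2)*(s^2 - 3*s - 10) = (s - 5)*(s - 4)*(s - 2)*(s + 2)
(4) = (z + 1)*(z^2 - 5*z + 4) = (z - 4)*(z + 1)*(z - 1)
(5) = (j - 4)*(j^2 + 3*j + 2) = (j - 4)*(j + 1)*(j + 2)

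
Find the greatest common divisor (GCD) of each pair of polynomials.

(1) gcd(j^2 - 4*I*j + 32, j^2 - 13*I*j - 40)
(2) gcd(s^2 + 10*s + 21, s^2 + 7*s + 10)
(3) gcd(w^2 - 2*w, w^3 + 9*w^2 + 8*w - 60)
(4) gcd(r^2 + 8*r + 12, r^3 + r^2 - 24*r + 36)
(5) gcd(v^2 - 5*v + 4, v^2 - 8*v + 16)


(1) = j - 8*I
(2) = gcd((s + 3)*(s + 7), (s + 2)*(s + 5)) = 1
(3) = w - 2
(4) = gcd((r + 2)*(r + 6), (r - 3)*(r - 2)*(r + 6)) = r + 6
(5) = v - 4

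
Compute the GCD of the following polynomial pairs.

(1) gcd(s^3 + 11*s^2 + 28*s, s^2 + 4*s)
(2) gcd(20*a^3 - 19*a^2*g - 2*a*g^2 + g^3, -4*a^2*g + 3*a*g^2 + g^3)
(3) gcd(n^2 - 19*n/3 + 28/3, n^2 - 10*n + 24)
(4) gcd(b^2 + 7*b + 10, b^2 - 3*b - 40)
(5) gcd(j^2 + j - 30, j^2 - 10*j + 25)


(1) = gcd(s*(s + 4)*(s + 7), s*(s + 4)) = s^2 + 4*s
(2) = gcd((-5*a + g)*(-a + g)*(4*a + g), g*(-a + g)*(4*a + g)) = 4*a^2 - 3*a*g - g^2
(3) = n - 4
(4) = gcd((b + 2)*(b + 5), (b - 8)*(b + 5)) = b + 5
(5) = gcd((j - 5)*(j + 6), (j - 5)^2) = j - 5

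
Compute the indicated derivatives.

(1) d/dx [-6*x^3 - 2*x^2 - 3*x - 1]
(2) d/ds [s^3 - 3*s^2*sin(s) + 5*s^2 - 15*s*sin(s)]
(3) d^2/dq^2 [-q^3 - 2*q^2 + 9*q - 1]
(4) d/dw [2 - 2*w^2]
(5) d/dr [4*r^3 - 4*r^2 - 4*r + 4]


(1) = -18*x^2 - 4*x - 3
(2) = -3*s^2*cos(s) + 3*s^2 - 6*s*sin(s) - 15*s*cos(s) + 10*s - 15*sin(s)
(3) = -6*q - 4
(4) = -4*w
(5) = 12*r^2 - 8*r - 4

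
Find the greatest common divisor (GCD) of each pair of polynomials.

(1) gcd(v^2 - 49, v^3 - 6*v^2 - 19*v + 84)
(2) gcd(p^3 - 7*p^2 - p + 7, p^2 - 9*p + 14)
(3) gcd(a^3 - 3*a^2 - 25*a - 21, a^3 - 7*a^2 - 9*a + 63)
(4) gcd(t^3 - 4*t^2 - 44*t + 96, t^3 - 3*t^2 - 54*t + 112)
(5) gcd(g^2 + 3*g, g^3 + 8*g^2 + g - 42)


(1) = v - 7
(2) = gcd((p - 7)*(p - 1)*(p + 1), (p - 7)*(p - 2)) = p - 7
(3) = gcd((a - 7)*(a + 1)*(a + 3), (a - 7)*(a - 3)*(a + 3)) = a^2 - 4*a - 21
(4) = t^2 - 10*t + 16
(5) = gcd(g*(g + 3), (g - 2)*(g + 3)*(g + 7)) = g + 3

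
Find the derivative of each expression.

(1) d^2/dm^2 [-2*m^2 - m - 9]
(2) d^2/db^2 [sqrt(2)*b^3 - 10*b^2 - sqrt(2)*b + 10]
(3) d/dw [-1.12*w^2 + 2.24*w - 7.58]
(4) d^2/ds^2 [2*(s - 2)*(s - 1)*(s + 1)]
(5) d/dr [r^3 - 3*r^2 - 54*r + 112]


(1) = -4
(2) = 6*sqrt(2)*b - 20
(3) = 2.24 - 2.24*w
(4) = 12*s - 8
(5) = 3*r^2 - 6*r - 54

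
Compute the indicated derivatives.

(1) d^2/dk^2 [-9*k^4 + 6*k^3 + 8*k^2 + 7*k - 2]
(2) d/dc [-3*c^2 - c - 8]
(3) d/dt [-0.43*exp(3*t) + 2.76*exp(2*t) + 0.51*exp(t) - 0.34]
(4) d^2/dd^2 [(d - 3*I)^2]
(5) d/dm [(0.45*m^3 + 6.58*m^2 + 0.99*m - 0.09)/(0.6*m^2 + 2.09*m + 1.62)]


(1) = -108*k^2 + 36*k + 16
(2) = -6*c - 1
(3) = (-1.29*exp(2*t) + 5.52*exp(t) + 0.51)*exp(t)
(4) = 2
(5) = (0.27*m^4 + 1.881*m^3 + 15.3452*m^2 + 21.4272*m + 1.7919)/(0.36*m^4 + 2.508*m^3 + 6.3121*m^2 + 6.7716*m + 2.6244)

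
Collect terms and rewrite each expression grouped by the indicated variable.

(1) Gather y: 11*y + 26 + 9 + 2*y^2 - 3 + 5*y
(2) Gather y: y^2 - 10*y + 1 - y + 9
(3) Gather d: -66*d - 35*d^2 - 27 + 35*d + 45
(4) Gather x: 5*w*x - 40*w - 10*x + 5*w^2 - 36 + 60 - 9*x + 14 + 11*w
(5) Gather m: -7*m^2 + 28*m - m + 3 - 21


(1) = 2*y^2 + 16*y + 32
(2) = y^2 - 11*y + 10
(3) = -35*d^2 - 31*d + 18
(4) = 5*w^2 - 29*w + x*(5*w - 19) + 38
(5) = -7*m^2 + 27*m - 18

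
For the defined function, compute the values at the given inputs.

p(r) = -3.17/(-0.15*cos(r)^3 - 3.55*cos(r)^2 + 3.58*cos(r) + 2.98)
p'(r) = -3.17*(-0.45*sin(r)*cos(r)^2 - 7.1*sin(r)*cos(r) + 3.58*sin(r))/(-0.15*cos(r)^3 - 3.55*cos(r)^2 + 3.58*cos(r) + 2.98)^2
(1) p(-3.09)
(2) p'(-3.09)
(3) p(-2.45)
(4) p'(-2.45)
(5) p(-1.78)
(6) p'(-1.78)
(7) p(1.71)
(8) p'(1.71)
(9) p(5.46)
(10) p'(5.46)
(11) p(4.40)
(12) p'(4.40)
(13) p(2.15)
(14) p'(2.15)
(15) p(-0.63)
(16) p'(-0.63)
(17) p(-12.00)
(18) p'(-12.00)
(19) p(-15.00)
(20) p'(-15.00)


(1) = 0.80
(2) = 0.11
(3) = 1.75
(4) = 5.39
(5) = -1.52
(6) = 3.59
(7) = -1.31
(8) = -2.45
(9) = -0.85
(10) = -0.24
(11) = -2.05
(12) = 7.19
(13) = 171.13
(14) = -56685.02
(15) = -0.91
(16) = -0.38
(17) = -0.94
(18) = 0.41
(19) = 1.84
(20) = 6.05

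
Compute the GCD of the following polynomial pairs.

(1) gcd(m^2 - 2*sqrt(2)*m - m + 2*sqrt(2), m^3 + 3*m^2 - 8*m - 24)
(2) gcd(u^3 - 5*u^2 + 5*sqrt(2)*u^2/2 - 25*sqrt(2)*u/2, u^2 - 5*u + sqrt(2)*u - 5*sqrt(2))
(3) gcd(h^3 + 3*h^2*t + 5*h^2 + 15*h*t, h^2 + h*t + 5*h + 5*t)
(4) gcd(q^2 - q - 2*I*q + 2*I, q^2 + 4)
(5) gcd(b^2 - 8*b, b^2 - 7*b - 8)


(1) = gcd((m - 1)*(m - 2*sqrt(2)), (m + 3)*(m - 2*sqrt(2))*(m + 2*sqrt(2))) = m - 2*sqrt(2)
(2) = u - 5
(3) = gcd(h*(h + 5)*(h + 3*t), (h + 5)*(h + t)) = h + 5
(4) = gcd((q - 1)*(q - 2*I), (q - 2*I)*(q + 2*I)) = q - 2*I
(5) = gcd(b*(b - 8), (b - 8)*(b + 1)) = b - 8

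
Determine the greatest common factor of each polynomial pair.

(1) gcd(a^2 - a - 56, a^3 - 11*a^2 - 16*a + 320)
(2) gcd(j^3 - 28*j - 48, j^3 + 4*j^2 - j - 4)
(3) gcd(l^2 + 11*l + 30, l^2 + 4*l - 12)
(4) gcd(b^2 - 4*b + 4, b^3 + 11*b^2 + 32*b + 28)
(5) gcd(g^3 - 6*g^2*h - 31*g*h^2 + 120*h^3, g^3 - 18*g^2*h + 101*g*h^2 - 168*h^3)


(1) = a - 8
(2) = gcd((j - 6)*(j + 2)*(j + 4), (j - 1)*(j + 1)*(j + 4)) = j + 4
(3) = gcd((l + 5)*(l + 6), (l - 2)*(l + 6)) = l + 6
(4) = gcd((b - 2)^2, (b + 2)^2*(b + 7)) = 1
(5) = gcd((g - 8*h)*(g - 3*h)*(g + 5*h), (g - 8*h)*(g - 7*h)*(g - 3*h)) = g^2 - 11*g*h + 24*h^2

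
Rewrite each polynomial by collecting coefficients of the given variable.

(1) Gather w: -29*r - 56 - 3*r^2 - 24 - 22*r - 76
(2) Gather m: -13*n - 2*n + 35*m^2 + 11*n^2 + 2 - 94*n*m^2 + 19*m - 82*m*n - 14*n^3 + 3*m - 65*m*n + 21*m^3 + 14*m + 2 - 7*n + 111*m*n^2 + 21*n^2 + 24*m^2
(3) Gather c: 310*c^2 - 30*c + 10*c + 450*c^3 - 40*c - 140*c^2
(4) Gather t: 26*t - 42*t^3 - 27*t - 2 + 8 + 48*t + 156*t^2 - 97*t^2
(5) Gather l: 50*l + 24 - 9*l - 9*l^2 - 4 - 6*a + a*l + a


(1) = -3*r^2 - 51*r - 156
(2) = 21*m^3 + m^2*(59 - 94*n) + m*(111*n^2 - 147*n + 36) - 14*n^3 + 32*n^2 - 22*n + 4
(3) = 450*c^3 + 170*c^2 - 60*c
(4) = -42*t^3 + 59*t^2 + 47*t + 6
(5) = -5*a - 9*l^2 + l*(a + 41) + 20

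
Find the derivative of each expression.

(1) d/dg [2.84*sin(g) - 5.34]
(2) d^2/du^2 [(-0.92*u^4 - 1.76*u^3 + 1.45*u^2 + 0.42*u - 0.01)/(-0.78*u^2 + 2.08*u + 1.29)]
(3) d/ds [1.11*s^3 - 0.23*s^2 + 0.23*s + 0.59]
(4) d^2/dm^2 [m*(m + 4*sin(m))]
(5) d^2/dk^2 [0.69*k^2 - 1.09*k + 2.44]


(1) = 2.84*cos(g)
(2) = (1.119456*u^6 - 8.955648*u^5 + 18.327504*u^4 + 53.05144*u^3 + 37.98882*u^2 + 14.939928*u - 2.46535)/(0.474552*u^6 - 3.796416*u^5 + 7.769268*u^4 + 3.558464*u^3 - 12.849174*u^2 - 10.383984*u - 2.146689)
(3) = 3.33*s^2 - 0.46*s + 0.23
(4) = -4*m*sin(m) + 8*cos(m) + 2
(5) = 1.38000000000000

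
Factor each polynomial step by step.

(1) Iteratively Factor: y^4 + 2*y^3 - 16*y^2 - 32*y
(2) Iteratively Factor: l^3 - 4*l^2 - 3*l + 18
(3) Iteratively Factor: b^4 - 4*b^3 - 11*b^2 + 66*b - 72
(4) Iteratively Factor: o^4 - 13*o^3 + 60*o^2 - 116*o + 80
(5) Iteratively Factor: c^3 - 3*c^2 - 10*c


(1) = (y)*(y^3 + 2*y^2 - 16*y - 32) = y*(y + 2)*(y^2 - 16) = y*(y + 2)*(y + 4)*(y - 4)
(2) = (l - 3)*(l^2 - l - 6) = (l - 3)*(l + 2)*(l - 3)
(3) = (b + 4)*(b^3 - 8*b^2 + 21*b - 18) = (b - 2)*(b + 4)*(b^2 - 6*b + 9) = (b - 3)*(b - 2)*(b + 4)*(b - 3)
(4) = (o - 5)*(o^3 - 8*o^2 + 20*o - 16) = (o - 5)*(o - 2)*(o^2 - 6*o + 8) = (o - 5)*(o - 2)^2*(o - 4)
(5) = (c - 5)*(c^2 + 2*c) = c*(c - 5)*(c + 2)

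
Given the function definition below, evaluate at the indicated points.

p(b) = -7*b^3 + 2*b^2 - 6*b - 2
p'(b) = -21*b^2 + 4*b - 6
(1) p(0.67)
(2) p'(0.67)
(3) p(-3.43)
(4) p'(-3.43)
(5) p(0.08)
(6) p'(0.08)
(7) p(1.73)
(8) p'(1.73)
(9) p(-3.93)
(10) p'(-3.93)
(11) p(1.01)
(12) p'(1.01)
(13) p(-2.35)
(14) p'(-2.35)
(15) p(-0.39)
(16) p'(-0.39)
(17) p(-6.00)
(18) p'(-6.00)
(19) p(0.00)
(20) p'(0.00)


(1) = -7.23
(2) = -12.75
(3) = 324.59
(4) = -266.78
(5) = -2.47
(6) = -5.81
(7) = -42.64
(8) = -61.93
(9) = 477.36
(10) = -346.06
(11) = -13.23
(12) = -23.38
(13) = 113.99
(14) = -131.37
(15) = 1.06
(16) = -10.75
(17) = 1618.00
(18) = -786.00
(19) = -2.00
(20) = -6.00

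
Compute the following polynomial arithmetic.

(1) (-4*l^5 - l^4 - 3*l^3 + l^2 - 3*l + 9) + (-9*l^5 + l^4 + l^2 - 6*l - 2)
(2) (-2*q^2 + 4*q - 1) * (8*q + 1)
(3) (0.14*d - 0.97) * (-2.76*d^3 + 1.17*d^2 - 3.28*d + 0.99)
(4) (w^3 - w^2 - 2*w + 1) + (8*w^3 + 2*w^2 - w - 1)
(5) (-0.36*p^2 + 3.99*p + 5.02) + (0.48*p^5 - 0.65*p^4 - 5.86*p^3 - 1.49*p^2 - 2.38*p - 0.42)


(1) = -13*l^5 - 3*l^3 + 2*l^2 - 9*l + 7
(2) = -16*q^3 + 30*q^2 - 4*q - 1
(3) = -0.3864*d^4 + 2.841*d^3 - 1.5941*d^2 + 3.3202*d - 0.9603
(4) = 9*w^3 + w^2 - 3*w
(5) = 0.48*p^5 - 0.65*p^4 - 5.86*p^3 - 1.85*p^2 + 1.61*p + 4.6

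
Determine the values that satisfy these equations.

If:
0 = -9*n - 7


Then:
n = -7/9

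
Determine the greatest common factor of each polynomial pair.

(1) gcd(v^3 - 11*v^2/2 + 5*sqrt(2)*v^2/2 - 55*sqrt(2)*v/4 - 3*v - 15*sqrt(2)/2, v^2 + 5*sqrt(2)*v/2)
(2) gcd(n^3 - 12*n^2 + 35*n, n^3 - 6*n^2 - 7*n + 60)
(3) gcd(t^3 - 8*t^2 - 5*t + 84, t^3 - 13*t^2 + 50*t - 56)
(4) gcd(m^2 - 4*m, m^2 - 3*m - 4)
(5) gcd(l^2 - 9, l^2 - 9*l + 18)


(1) = gcd((v - 6)*(v + 1/2)*(v + 5*sqrt(2)/2), v*(v + 5*sqrt(2)/2)) = v + 5*sqrt(2)/2
(2) = n - 5
(3) = gcd((t - 7)*(t - 4)*(t + 3), (t - 7)*(t - 4)*(t - 2)) = t^2 - 11*t + 28
(4) = m - 4
(5) = l - 3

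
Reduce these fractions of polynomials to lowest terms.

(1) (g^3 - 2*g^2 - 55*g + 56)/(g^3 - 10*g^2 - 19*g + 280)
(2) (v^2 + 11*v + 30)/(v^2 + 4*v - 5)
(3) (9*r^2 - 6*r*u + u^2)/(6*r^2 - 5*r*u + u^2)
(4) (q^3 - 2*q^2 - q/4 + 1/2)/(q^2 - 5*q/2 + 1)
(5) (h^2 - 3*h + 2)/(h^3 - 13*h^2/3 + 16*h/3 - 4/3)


(1) = (g^2 + 6*g - 7)/(g^2 - 2*g - 35)
(2) = (v + 6)/(v - 1)
(3) = (3*r - u)/(2*r - u)
(4) = q + 1/2
(5) = (3*h - 3)/(3*h^2 - 7*h + 2)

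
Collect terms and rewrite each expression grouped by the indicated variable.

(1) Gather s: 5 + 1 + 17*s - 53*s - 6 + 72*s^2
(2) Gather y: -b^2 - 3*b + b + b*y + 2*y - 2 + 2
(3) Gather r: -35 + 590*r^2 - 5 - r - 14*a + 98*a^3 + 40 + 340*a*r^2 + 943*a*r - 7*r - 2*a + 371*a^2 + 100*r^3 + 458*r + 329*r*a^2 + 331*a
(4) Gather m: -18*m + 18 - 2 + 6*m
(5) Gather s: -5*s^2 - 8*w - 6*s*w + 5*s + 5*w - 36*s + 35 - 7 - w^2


(1) = 72*s^2 - 36*s
(2) = -b^2 - 2*b + y*(b + 2)
(3) = 98*a^3 + 371*a^2 + 315*a + 100*r^3 + r^2*(340*a + 590) + r*(329*a^2 + 943*a + 450)
(4) = 16 - 12*m
(5) = -5*s^2 + s*(-6*w - 31) - w^2 - 3*w + 28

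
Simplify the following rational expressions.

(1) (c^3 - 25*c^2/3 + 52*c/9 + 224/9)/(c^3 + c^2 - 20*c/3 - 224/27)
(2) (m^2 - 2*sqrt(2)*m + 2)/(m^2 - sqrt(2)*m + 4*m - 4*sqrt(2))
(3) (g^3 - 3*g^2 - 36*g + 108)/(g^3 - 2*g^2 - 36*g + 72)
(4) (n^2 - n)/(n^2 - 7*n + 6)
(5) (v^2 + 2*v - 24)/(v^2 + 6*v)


(1) = (3*c - 21)/(3*c + 7)
(2) = (m - sqrt(2))/(m + 4)
(3) = (g - 3)/(g - 2)
(4) = n/(n - 6)
(5) = (v - 4)/v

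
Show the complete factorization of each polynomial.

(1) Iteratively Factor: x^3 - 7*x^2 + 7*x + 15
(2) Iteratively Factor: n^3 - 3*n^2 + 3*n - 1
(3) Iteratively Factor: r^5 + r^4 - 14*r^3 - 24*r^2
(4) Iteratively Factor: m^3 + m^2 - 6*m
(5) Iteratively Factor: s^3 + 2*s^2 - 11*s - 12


(1) = (x - 3)*(x^2 - 4*x - 5) = (x - 3)*(x + 1)*(x - 5)
(2) = (n - 1)*(n^2 - 2*n + 1) = (n - 1)^2*(n - 1)
(3) = (r + 2)*(r^4 - r^3 - 12*r^2) = r*(r + 2)*(r^3 - r^2 - 12*r) = r*(r + 2)*(r + 3)*(r^2 - 4*r) = r*(r - 4)*(r + 2)*(r + 3)*(r)
(4) = (m + 3)*(m^2 - 2*m) = m*(m + 3)*(m - 2)
(5) = (s - 3)*(s^2 + 5*s + 4) = (s - 3)*(s + 4)*(s + 1)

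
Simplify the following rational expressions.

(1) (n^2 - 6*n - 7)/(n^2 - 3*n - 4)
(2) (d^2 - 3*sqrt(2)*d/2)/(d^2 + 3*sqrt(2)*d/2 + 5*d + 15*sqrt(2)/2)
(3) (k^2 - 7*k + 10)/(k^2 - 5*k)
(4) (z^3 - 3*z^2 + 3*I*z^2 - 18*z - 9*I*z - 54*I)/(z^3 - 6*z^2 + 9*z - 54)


(1) = (n - 7)/(n - 4)
(2) = (4*d^2 - 6*sqrt(2)*d)/(4*d^2 + d*(6*sqrt(2) + 20) + 30*sqrt(2))
(3) = (k - 2)/k
(4) = (z + 3)/(z - 3*I)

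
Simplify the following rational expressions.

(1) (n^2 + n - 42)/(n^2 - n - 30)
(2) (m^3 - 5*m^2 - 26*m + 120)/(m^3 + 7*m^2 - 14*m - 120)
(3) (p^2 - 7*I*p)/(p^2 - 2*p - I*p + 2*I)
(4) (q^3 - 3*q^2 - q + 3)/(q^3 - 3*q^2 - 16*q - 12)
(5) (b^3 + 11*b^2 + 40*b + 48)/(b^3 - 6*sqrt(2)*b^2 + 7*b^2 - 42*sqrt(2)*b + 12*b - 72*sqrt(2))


(1) = (n + 7)/(n + 5)
(2) = (m - 6)/(m + 6)
(3) = (p^2 - 7*I*p)/(p^2 + p*(-2 - I) + 2*I)
(4) = (q^2 - 4*q + 3)/(q^2 - 4*q - 12)
(5) = (b + 4)/(b - 6*sqrt(2))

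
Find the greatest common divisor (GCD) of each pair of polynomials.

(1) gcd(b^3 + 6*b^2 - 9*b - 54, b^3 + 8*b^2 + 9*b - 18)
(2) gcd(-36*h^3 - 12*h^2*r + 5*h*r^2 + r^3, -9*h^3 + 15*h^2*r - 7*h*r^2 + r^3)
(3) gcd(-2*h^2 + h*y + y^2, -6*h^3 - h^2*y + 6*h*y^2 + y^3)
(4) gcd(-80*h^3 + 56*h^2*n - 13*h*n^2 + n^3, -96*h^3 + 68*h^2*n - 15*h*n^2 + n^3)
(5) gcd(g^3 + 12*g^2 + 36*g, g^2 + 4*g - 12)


(1) = gcd((b - 3)*(b + 3)*(b + 6), (b - 1)*(b + 3)*(b + 6)) = b^2 + 9*b + 18
(2) = gcd((-3*h + r)*(2*h + r)*(6*h + r), (-3*h + r)^2*(-h + r)) = -3*h + r
(3) = -h + y
(4) = 4*h - n
(5) = gcd(g*(g + 6)^2, (g - 2)*(g + 6)) = g + 6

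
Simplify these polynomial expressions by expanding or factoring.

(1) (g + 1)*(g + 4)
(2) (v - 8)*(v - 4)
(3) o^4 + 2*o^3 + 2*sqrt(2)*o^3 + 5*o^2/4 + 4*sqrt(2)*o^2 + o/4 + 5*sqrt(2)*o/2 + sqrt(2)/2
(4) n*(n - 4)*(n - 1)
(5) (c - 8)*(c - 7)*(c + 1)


(1) = g^2 + 5*g + 4
(2) = v^2 - 12*v + 32
(3) = (o + 1/2)^2*(o + 1)*(o + 2*sqrt(2))
(4) = n^3 - 5*n^2 + 4*n
(5) = c^3 - 14*c^2 + 41*c + 56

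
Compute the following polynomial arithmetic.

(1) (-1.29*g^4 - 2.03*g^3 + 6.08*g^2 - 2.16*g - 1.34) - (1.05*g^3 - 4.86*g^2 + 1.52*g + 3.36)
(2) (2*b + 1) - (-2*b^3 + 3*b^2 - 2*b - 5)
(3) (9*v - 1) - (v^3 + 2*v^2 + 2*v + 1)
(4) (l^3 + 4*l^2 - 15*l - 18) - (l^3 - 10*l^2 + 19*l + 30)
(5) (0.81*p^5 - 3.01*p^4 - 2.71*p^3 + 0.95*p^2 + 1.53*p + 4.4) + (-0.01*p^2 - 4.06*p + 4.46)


(1) = -1.29*g^4 - 3.08*g^3 + 10.94*g^2 - 3.68*g - 4.7
(2) = 2*b^3 - 3*b^2 + 4*b + 6
(3) = -v^3 - 2*v^2 + 7*v - 2
(4) = 14*l^2 - 34*l - 48
(5) = 0.81*p^5 - 3.01*p^4 - 2.71*p^3 + 0.94*p^2 - 2.53*p + 8.86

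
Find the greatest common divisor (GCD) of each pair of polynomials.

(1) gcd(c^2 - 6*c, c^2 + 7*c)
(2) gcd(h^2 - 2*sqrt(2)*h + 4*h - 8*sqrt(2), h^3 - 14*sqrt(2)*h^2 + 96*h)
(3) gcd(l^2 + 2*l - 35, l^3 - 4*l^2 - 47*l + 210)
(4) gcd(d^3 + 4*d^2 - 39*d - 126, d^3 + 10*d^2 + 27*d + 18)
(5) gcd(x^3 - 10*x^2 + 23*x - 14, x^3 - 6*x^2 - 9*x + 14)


(1) = c
(2) = 1
(3) = l^2 + 2*l - 35
(4) = gcd((d - 6)*(d + 3)*(d + 7), (d + 1)*(d + 3)*(d + 6)) = d + 3
(5) = x^2 - 8*x + 7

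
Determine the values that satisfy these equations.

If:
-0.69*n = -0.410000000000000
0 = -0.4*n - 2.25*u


Then:
n = 0.59
u = -0.11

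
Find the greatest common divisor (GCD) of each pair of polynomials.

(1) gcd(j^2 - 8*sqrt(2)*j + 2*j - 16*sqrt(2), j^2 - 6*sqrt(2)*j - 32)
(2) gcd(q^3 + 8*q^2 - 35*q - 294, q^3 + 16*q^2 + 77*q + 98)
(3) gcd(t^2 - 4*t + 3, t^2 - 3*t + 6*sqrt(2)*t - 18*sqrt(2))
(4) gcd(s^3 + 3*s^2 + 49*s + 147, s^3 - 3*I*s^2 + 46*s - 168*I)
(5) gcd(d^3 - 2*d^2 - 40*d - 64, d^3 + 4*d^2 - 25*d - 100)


(1) = gcd((j + 2)*(j - 8*sqrt(2)), (j - 8*sqrt(2))*(j + 2*sqrt(2))) = j - 8*sqrt(2)
(2) = q^2 + 14*q + 49
(3) = t - 3
(4) = gcd((s + 3)*(s - 7*I)*(s + 7*I), (s - 6*I)*(s - 4*I)*(s + 7*I)) = s + 7*I
(5) = gcd((d - 8)*(d + 2)*(d + 4), (d - 5)*(d + 4)*(d + 5)) = d + 4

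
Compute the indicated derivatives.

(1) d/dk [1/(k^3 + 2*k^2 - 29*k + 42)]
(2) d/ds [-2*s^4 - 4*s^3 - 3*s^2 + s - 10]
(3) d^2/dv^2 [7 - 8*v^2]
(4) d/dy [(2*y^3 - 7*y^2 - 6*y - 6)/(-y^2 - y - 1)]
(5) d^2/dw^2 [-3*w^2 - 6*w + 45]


(1) = (-3*k^2 - 4*k + 29)/(k^3 + 2*k^2 - 29*k + 42)^2
(2) = -8*s^3 - 12*s^2 - 6*s + 1
(3) = -16
(4) = y*(-2*y^3 - 4*y^2 - 5*y + 2)/(y^4 + 2*y^3 + 3*y^2 + 2*y + 1)
(5) = -6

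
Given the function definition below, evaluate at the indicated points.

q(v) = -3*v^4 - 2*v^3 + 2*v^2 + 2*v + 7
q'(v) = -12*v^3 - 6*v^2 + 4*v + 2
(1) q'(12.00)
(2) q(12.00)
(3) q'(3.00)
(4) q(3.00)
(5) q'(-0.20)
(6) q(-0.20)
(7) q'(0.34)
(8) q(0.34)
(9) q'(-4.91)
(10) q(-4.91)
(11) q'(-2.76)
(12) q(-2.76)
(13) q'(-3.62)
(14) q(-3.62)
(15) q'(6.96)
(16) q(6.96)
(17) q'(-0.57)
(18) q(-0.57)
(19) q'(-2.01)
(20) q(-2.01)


(1) = -21550.00
(2) = -65345.00
(3) = -364.00
(4) = -266.00
(5) = 1.06
(6) = 6.69
(7) = 2.19
(8) = 7.79
(9) = 1258.16
(10) = -1461.46
(11) = 197.55
(12) = -115.32
(13) = 478.15
(14) = -394.33
(15) = -4306.65
(16) = -7596.27
(17) = -0.01
(18) = 6.56
(19) = 67.17
(20) = -21.67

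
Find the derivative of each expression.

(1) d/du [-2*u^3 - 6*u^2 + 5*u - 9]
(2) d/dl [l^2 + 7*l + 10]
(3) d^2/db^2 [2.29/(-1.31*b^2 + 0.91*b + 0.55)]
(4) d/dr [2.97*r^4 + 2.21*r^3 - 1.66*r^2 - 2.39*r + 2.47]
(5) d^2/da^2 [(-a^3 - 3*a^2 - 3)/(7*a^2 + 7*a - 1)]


(1) = -6*u^2 - 12*u + 5
(2) = 2*l + 7
(3) = (-7.859738*b^2 + 5.459818*b + 2.29*(2.62*b - 0.91)*(5.24*b - 1.82) + 3.29989)/(-1.31*b^2 + 0.91*b + 0.55)^3
(4) = 11.88*r^3 + 6.63*r^2 - 3.32*r - 2.39
(5) = 2*(91*a^3 - 483*a^2 - 444*a - 171)/(343*a^6 + 1029*a^5 + 882*a^4 + 49*a^3 - 126*a^2 + 21*a - 1)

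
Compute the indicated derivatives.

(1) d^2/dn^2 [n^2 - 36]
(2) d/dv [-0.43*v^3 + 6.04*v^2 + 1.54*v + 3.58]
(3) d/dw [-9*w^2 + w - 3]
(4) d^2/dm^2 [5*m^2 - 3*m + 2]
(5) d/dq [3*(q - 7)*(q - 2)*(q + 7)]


(1) = 2
(2) = -1.29*v^2 + 12.08*v + 1.54
(3) = 1 - 18*w
(4) = 10
(5) = 9*q^2 - 12*q - 147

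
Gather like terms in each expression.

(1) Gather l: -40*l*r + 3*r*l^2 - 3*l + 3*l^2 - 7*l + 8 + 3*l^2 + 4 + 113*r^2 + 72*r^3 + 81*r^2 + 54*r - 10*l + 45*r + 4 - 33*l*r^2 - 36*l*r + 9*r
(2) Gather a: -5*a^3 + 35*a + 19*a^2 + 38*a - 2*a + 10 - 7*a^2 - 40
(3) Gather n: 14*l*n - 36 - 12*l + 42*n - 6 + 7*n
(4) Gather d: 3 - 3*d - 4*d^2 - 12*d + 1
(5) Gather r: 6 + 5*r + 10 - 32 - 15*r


(1) = l^2*(3*r + 6) + l*(-33*r^2 - 76*r - 20) + 72*r^3 + 194*r^2 + 108*r + 16
(2) = -5*a^3 + 12*a^2 + 71*a - 30
(3) = -12*l + n*(14*l + 49) - 42
(4) = -4*d^2 - 15*d + 4
(5) = -10*r - 16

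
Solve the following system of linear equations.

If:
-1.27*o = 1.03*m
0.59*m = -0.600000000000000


Then:
m = -1.02
o = 0.82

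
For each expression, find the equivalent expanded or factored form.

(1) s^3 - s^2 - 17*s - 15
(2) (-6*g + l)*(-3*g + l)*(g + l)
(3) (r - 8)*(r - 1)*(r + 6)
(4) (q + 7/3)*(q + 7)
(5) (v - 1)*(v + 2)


(1) = (s - 5)*(s + 1)*(s + 3)
(2) = 18*g^3 + 9*g^2*l - 8*g*l^2 + l^3
(3) = r^3 - 3*r^2 - 46*r + 48
(4) = q^2 + 28*q/3 + 49/3
(5) = v^2 + v - 2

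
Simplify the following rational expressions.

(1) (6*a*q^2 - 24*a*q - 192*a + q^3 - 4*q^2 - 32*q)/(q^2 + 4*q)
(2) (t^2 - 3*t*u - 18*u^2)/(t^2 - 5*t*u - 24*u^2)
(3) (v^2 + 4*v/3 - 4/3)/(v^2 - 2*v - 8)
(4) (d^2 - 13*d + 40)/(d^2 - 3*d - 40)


(1) = (6*a*q - 48*a + q^2 - 8*q)/q
(2) = (t - 6*u)/(t - 8*u)
(3) = (3*v - 2)/(3*v - 12)
(4) = (d - 5)/(d + 5)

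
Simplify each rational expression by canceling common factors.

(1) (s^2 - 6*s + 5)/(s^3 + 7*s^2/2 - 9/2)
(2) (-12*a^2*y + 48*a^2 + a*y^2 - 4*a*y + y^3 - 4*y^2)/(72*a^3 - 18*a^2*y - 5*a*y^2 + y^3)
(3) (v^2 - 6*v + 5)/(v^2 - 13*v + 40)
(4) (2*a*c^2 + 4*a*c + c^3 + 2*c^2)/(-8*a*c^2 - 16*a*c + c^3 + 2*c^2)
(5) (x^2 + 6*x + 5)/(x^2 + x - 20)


(1) = (2*s - 10)/(2*s^2 + 9*s + 9)
(2) = (y - 4)/(-6*a + y)
(3) = (v - 1)/(v - 8)
(4) = (-2*a - c)/(8*a - c)
(5) = (x + 1)/(x - 4)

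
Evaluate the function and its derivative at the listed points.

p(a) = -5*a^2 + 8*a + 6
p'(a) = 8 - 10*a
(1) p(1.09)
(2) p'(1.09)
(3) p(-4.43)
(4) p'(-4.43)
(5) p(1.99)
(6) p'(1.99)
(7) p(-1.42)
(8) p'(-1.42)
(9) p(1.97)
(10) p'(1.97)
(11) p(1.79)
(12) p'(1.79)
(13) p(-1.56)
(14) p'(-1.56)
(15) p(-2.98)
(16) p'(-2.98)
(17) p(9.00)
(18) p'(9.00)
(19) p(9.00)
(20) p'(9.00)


(1) = 8.78
(2) = -2.90
(3) = -127.56
(4) = 52.30
(5) = 2.12
(6) = -11.90
(7) = -15.44
(8) = 22.20
(9) = 2.36
(10) = -11.70
(11) = 4.30
(12) = -9.90
(13) = -18.65
(14) = 23.60
(15) = -62.24
(16) = 37.80
(17) = -327.00
(18) = -82.00
(19) = -327.00
(20) = -82.00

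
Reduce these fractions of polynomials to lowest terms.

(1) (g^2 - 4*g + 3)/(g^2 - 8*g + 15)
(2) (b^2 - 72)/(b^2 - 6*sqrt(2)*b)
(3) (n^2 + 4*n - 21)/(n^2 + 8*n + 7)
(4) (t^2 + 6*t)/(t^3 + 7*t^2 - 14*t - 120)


(1) = (g - 1)/(g - 5)
(2) = (b + 6*sqrt(2))/b
(3) = (n - 3)/(n + 1)
(4) = t/(t^2 + t - 20)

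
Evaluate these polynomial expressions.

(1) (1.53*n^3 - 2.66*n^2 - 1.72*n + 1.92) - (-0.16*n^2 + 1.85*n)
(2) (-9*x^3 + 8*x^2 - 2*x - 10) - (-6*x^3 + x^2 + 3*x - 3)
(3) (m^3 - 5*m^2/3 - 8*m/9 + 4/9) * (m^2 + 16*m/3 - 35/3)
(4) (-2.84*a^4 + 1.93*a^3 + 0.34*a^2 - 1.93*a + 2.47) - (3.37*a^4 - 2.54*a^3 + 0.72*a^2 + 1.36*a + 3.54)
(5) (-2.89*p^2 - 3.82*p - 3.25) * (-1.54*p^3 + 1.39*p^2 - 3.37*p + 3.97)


(1) = 1.53*n^3 - 2.5*n^2 - 3.57*n + 1.92
(2) = -3*x^3 + 7*x^2 - 5*x - 7
(3) = m^5 + 11*m^4/3 - 193*m^3/9 + 409*m^2/27 + 344*m/27 - 140/27
(4) = -6.21*a^4 + 4.47*a^3 - 0.38*a^2 - 3.29*a - 1.07
(5) = 4.4506*p^5 + 1.8657*p^4 + 9.4345*p^3 - 3.1174*p^2 - 4.2129*p - 12.9025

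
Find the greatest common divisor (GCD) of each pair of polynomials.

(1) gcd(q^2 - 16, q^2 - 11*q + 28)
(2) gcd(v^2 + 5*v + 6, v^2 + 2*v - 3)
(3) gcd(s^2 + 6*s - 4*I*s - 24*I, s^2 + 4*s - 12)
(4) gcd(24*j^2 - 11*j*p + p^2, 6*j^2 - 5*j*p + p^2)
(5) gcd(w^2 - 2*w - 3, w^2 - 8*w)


(1) = q - 4
(2) = v + 3
(3) = s + 6
(4) = gcd((-8*j + p)*(-3*j + p), (-3*j + p)*(-2*j + p)) = -3*j + p
(5) = 1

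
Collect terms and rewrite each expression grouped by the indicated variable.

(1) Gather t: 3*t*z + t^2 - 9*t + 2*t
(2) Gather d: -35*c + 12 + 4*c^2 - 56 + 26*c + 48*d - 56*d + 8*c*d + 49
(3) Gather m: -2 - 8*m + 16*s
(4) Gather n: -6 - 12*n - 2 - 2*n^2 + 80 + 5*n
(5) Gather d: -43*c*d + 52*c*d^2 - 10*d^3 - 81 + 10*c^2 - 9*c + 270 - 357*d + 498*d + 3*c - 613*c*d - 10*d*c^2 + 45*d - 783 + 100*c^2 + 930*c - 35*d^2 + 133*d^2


(1) = t^2 + t*(3*z - 7)
(2) = 4*c^2 - 9*c + d*(8*c - 8) + 5
(3) = -8*m + 16*s - 2
(4) = -2*n^2 - 7*n + 72
(5) = 110*c^2 + 924*c - 10*d^3 + d^2*(52*c + 98) + d*(-10*c^2 - 656*c + 186) - 594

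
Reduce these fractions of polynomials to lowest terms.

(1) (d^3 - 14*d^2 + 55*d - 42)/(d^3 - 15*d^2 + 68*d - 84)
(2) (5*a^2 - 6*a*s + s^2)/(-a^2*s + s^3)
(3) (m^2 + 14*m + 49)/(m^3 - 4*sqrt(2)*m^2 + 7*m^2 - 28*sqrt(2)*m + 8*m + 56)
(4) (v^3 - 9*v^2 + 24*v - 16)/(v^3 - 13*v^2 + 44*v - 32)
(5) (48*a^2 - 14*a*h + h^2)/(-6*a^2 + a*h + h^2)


(1) = (d - 1)/(d - 2)
(2) = (-5*a + s)/(a*s + s^2)
(3) = (m + 7)/(m^2 - 4*sqrt(2)*m + 8)
(4) = (v - 4)/(v - 8)
(5) = (-48*a^2 + 14*a*h - h^2)/(6*a^2 - a*h - h^2)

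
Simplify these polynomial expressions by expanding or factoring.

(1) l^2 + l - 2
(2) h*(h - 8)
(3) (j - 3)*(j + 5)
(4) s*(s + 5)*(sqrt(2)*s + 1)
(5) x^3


(1) = (l - 1)*(l + 2)
(2) = h^2 - 8*h
(3) = j^2 + 2*j - 15
(4) = sqrt(2)*s^3 + s^2 + 5*sqrt(2)*s^2 + 5*s
(5) = x^3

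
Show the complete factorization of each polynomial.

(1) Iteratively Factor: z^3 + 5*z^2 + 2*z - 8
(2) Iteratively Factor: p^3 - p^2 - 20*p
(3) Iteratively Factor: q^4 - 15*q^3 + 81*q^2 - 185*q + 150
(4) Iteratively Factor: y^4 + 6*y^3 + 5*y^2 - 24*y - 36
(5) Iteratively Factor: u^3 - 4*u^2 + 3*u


(1) = (z + 2)*(z^2 + 3*z - 4) = (z + 2)*(z + 4)*(z - 1)
(2) = (p - 5)*(p^2 + 4*p) = (p - 5)*(p + 4)*(p)
(3) = (q - 5)*(q^3 - 10*q^2 + 31*q - 30) = (q - 5)*(q - 3)*(q^2 - 7*q + 10) = (q - 5)*(q - 3)*(q - 2)*(q - 5)
(4) = (y - 2)*(y^3 + 8*y^2 + 21*y + 18) = (y - 2)*(y + 3)*(y^2 + 5*y + 6) = (y - 2)*(y + 3)^2*(y + 2)
(5) = (u)*(u^2 - 4*u + 3) = u*(u - 3)*(u - 1)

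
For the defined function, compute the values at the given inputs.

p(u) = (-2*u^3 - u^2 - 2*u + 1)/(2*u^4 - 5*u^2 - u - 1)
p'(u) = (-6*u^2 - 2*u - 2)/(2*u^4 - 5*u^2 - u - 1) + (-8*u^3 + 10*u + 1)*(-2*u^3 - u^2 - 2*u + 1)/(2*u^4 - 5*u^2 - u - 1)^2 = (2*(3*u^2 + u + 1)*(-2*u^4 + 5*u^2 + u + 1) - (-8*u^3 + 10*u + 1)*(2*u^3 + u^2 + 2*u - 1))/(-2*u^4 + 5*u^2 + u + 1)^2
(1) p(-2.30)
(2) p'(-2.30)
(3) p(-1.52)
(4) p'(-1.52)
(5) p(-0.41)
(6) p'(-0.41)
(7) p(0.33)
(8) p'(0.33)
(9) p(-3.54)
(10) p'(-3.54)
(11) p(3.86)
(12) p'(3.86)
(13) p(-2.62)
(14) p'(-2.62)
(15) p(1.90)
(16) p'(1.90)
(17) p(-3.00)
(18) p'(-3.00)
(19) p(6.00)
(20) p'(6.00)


(1) = 0.80
(2) = 1.01
(3) = -24.58
(4) = 995.09
(5) = -1.30
(6) = -0.82
(7) = -0.09
(8) = 1.98
(9) = 0.33
(10) = 0.14
(11) = -0.37
(12) = 0.16
(13) = 0.57
(14) = 0.49
(15) = -3.94
(16) = 21.47
(17) = 0.44
(18) = 0.27
(19) = -0.20
(20) = 0.04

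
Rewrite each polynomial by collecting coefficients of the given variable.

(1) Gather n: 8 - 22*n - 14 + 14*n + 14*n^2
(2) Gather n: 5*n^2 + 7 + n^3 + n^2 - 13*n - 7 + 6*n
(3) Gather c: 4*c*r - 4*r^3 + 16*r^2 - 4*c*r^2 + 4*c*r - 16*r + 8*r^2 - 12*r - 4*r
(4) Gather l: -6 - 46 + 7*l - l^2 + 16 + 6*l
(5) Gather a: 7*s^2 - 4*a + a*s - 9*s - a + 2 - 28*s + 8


(1) = 14*n^2 - 8*n - 6
(2) = n^3 + 6*n^2 - 7*n
(3) = c*(-4*r^2 + 8*r) - 4*r^3 + 24*r^2 - 32*r
(4) = -l^2 + 13*l - 36
(5) = a*(s - 5) + 7*s^2 - 37*s + 10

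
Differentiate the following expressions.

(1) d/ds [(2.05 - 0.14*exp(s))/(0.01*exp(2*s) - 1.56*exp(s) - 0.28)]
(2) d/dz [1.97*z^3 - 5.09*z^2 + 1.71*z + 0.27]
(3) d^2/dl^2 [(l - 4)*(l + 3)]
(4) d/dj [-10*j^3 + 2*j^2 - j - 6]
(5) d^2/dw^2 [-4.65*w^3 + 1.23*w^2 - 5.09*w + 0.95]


(1) = (0.0014*exp(2*s) - 0.041*exp(s) + 3.2372)*exp(s)/(0.0001*exp(4*s) - 0.0312*exp(3*s) + 2.428*exp(2*s) + 0.8736*exp(s) + 0.0784)
(2) = 5.91*z^2 - 10.18*z + 1.71
(3) = 2
(4) = -30*j^2 + 4*j - 1
(5) = 2.46 - 27.9*w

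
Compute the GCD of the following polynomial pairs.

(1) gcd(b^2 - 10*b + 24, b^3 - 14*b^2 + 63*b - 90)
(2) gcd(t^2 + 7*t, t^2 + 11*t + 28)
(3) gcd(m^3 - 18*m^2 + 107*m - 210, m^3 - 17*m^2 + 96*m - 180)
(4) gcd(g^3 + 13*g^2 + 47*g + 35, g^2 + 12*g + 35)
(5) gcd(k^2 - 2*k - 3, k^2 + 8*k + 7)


(1) = gcd((b - 6)*(b - 4), (b - 6)*(b - 5)*(b - 3)) = b - 6
(2) = gcd(t*(t + 7), (t + 4)*(t + 7)) = t + 7
(3) = m^2 - 11*m + 30
(4) = g^2 + 12*g + 35
(5) = gcd((k - 3)*(k + 1), (k + 1)*(k + 7)) = k + 1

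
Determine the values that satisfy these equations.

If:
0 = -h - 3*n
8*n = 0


Then:
h = 0
n = 0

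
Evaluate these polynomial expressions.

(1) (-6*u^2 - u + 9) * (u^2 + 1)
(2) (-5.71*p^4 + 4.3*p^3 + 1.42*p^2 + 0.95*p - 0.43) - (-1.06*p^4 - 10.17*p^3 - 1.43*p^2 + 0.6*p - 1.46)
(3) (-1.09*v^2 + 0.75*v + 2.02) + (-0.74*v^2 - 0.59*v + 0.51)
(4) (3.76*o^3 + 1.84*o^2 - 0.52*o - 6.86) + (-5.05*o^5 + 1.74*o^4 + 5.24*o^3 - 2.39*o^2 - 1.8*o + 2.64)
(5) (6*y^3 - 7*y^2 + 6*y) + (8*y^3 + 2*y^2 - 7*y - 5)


(1) = -6*u^4 - u^3 + 3*u^2 - u + 9
(2) = -4.65*p^4 + 14.47*p^3 + 2.85*p^2 + 0.35*p + 1.03
(3) = -1.83*v^2 + 0.16*v + 2.53
(4) = -5.05*o^5 + 1.74*o^4 + 9.0*o^3 - 0.55*o^2 - 2.32*o - 4.22
(5) = 14*y^3 - 5*y^2 - y - 5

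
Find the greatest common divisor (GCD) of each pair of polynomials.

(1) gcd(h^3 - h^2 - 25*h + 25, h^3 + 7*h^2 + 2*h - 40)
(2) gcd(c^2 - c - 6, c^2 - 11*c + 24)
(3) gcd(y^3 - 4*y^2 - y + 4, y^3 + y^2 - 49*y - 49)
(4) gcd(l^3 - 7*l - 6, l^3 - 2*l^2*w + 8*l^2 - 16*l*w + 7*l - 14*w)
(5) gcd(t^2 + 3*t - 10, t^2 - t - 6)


(1) = gcd((h - 5)*(h - 1)*(h + 5), (h - 2)*(h + 4)*(h + 5)) = h + 5
(2) = c - 3
(3) = gcd((y - 4)*(y - 1)*(y + 1), (y - 7)*(y + 1)*(y + 7)) = y + 1
(4) = l + 1
(5) = 1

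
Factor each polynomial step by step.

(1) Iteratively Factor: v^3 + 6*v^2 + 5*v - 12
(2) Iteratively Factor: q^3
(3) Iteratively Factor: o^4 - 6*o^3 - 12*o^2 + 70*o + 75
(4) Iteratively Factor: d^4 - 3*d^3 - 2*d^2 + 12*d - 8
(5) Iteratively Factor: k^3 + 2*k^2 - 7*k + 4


(1) = (v + 3)*(v^2 + 3*v - 4) = (v + 3)*(v + 4)*(v - 1)
(2) = (q)*(q^2) = q^2*(q)
(3) = (o + 3)*(o^3 - 9*o^2 + 15*o + 25) = (o - 5)*(o + 3)*(o^2 - 4*o - 5) = (o - 5)*(o + 1)*(o + 3)*(o - 5)
(4) = (d - 2)*(d^3 - d^2 - 4*d + 4) = (d - 2)*(d + 2)*(d^2 - 3*d + 2) = (d - 2)*(d - 1)*(d + 2)*(d - 2)
(5) = (k - 1)*(k^2 + 3*k - 4) = (k - 1)*(k + 4)*(k - 1)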